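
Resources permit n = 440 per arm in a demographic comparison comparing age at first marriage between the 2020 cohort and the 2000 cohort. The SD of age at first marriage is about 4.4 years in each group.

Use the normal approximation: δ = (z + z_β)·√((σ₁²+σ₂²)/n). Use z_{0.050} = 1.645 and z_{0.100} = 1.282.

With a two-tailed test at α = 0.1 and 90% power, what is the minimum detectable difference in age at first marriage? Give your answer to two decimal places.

δ = (z_{α/2} + z_β) · √((σ₁²+σ₂²)/n)
  = (1.645 + 1.282) · √(38.72/440)
  = 2.927 · √0.088
  = 2.927 · 0.2966
  = 0.8683

Minimum detectable difference ≈ 0.87 years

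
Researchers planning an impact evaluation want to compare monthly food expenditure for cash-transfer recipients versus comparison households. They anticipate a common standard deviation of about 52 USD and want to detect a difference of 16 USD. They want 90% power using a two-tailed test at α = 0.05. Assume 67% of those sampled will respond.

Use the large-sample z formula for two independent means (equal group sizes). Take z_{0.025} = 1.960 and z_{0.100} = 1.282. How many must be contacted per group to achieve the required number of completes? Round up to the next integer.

n = (z_{α/2} + z_β)² · (σ₁² + σ₂²) / δ²
  = (1.960 + 1.282)² · (2·52² = 5408) / 16²
  = 10.5106 · 5408 / 256
  = 222.04
Adjust for 67% response: 222.04 / 0.67 = 331.40.
Round up → n = 332 per group.

n = 332 per group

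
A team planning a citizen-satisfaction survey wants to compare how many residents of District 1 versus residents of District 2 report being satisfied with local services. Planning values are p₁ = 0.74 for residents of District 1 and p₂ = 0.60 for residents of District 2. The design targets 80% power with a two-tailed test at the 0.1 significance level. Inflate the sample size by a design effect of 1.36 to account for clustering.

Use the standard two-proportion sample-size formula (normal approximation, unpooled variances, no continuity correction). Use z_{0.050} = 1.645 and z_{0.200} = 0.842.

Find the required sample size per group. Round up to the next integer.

n = 186 per group

n = (z_{α/2} + z_β)² · [p₁(1−p₁) + p₂(1−p₂)] / (p₁ − p₂)²
  = (1.645 + 0.842)² · (0.74·0.26 + 0.60·0.40) / (0.14)²
  = (2.487)² · (0.1924 + 0.2400) / 0.0196
  = 6.1852 · 0.4324 / 0.0196
  = 136.45
Design effect: 1.36 × 136.45 = 185.58.
Round up → n = 186 per group.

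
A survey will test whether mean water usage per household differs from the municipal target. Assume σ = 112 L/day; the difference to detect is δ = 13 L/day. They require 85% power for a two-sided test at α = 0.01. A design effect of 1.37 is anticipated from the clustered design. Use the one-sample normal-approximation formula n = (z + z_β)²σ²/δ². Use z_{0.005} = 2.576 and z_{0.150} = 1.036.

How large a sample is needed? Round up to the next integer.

n = 1327

n = (z_{α/2} + z_β)² · σ² / δ²
  = (2.576 + 1.036)² · 112² / 13²
  = 13.0465 · 12544 / 169
  = 968.38
Design effect: 1.37 × 968.38 = 1326.68.
Round up → n = 1327.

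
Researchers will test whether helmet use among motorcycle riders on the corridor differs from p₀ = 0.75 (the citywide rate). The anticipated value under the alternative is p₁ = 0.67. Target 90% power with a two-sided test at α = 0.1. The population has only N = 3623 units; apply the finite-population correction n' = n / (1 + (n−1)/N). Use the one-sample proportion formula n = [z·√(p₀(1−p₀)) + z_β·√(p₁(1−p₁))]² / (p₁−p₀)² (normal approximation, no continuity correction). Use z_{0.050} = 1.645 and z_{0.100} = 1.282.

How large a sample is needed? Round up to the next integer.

n = 252

n = [z_{α/2}·√(p₀q₀) + z_β·√(p₁q₁)]² / (p₁ − p₀)²
  = [1.645·√(0.75·0.25) + 1.282·√(0.67·0.33)]² / (-0.08)²
  = [1.645·0.4330 + 1.282·0.4702]² / 0.0064
  = [1.3151]² / 0.0064
  = 270.24
Finite-population correction (N = 3623): 270.24 / (1 + (270.24 − 1)/3623) = 251.55.
Round up → n = 252.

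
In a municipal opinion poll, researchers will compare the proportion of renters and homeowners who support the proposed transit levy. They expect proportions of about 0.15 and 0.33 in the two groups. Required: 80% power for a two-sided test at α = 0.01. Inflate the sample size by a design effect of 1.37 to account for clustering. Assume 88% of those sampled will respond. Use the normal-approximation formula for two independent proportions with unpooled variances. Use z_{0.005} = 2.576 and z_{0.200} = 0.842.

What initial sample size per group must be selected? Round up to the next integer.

n = 196 per group

n = (z_{α/2} + z_β)² · [p₁(1−p₁) + p₂(1−p₂)] / (p₁ − p₂)²
  = (2.576 + 0.842)² · (0.15·0.85 + 0.33·0.67) / (-0.18)²
  = (3.418)² · (0.1275 + 0.2211) / 0.0324
  = 11.6827 · 0.3486 / 0.0324
  = 125.70
Design effect: 1.37 × 125.70 = 172.21.
Adjust for 88% response: 172.21 / 0.88 = 195.69.
Round up → n = 196 per group.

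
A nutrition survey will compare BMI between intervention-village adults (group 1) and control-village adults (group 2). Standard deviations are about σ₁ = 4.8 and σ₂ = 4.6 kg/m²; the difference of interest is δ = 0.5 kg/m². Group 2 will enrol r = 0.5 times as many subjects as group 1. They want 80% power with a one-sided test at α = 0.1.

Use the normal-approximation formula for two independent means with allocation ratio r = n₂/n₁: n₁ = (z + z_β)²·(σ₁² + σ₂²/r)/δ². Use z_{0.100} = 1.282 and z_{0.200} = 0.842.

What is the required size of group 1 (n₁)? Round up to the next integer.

n₁ = (z_α + z_β)² · (σ₁² + σ₂²/r) / δ²
   = (1.282 + 0.842)² · (4.8² + 4.6²/0.5) / 0.5²
   = 4.5114 · (23.04 + 42.32) / 0.25
   = 4.5114 · 65.36 / 0.25
   = 1179.45
Round up → n₁ = 1180; n₂ = r·n₁ = 0.5 × 1180 = 590.

n₁ = 1180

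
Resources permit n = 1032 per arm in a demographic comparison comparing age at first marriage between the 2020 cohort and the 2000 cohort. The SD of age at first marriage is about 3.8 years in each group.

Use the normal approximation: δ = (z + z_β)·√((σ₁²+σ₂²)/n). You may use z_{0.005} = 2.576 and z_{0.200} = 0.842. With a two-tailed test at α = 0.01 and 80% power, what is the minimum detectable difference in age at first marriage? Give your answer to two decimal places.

δ = (z_{α/2} + z_β) · √((σ₁²+σ₂²)/n)
  = (2.576 + 0.842) · √(28.88/1032)
  = 3.418 · √0.02798
  = 3.418 · 0.1673
  = 0.5718

Minimum detectable difference ≈ 0.57 years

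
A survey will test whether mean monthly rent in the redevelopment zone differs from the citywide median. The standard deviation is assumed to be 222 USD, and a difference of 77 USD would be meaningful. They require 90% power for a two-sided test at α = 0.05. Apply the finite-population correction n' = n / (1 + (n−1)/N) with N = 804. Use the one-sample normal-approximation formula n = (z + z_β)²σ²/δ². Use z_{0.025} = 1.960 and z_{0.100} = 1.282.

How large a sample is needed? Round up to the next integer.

n = 79

n = (z_{α/2} + z_β)² · σ² / δ²
  = (1.960 + 1.282)² · 222² / 77²
  = 10.5106 · 49284 / 5929
  = 87.37
Finite-population correction (N = 804): 87.37 / (1 + (87.37 − 1)/804) = 78.89.
Round up → n = 79.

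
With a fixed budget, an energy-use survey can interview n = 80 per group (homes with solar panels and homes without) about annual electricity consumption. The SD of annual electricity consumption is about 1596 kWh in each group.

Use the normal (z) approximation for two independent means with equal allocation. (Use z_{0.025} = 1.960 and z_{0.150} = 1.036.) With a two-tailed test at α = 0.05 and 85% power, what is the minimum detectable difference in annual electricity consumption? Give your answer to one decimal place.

Minimum detectable difference ≈ 756.0 kWh

δ = (z_{α/2} + z_β) · √((σ₁²+σ₂²)/n)
  = (1.960 + 1.036) · √(5094432/80)
  = 2.996 · √63680.4
  = 2.996 · 252.3498
  = 756.0399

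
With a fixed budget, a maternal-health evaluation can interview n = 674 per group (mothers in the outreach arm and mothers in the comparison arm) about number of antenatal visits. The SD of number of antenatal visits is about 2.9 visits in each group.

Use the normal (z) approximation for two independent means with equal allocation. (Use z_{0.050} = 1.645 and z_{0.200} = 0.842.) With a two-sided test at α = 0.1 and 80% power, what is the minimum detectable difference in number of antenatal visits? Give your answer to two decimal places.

δ = (z_{α/2} + z_β) · √((σ₁²+σ₂²)/n)
  = (1.645 + 0.842) · √(16.82/674)
  = 2.487 · √0.02496
  = 2.487 · 0.1580
  = 0.3929

Minimum detectable difference ≈ 0.39 visits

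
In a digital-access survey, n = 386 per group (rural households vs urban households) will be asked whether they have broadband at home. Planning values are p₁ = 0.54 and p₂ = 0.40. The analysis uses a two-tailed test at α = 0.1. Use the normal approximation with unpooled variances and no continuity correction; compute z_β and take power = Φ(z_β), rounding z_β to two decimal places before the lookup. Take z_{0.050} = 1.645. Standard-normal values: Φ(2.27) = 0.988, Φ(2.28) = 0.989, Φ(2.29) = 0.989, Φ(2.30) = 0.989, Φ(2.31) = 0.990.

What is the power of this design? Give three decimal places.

z_β = |p₁−p₂|·√(n/[p₁q₁+p₂q₂]) − z_{α/2}
    = 0.14 · √(386/0.4884) − 1.645
    = 0.14 · 28.1129 − 1.645
    = 3.9358 − 1.645 = 2.2908 → 2.29
Power = Φ(2.29) = 0.989.

Power ≈ 0.989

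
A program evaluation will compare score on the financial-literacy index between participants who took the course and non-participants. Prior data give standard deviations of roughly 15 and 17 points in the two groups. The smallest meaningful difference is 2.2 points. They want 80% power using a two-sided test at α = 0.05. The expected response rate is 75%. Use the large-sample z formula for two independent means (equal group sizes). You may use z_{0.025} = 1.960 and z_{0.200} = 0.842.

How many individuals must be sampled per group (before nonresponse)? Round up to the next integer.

n = (z_{α/2} + z_β)² · (σ₁² + σ₂²) / δ²
  = (1.960 + 0.842)² · (15² + 17² = 514) / 2.2²
  = 7.8512 · 514 / 4.84
  = 833.78
Adjust for 75% response: 833.78 / 0.75 = 1111.71.
Round up → n = 1112 per group.

n = 1112 per group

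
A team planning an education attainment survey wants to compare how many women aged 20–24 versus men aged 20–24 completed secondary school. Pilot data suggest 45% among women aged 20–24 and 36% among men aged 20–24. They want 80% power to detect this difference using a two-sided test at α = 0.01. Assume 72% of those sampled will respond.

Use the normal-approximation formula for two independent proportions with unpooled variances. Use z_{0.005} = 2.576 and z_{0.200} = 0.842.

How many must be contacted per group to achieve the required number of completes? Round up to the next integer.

n = (z_{α/2} + z_β)² · [p₁(1−p₁) + p₂(1−p₂)] / (p₁ − p₂)²
  = (2.576 + 0.842)² · (0.45·0.55 + 0.36·0.64) / (0.09)²
  = (3.418)² · (0.2475 + 0.2304) / 0.0081
  = 11.6827 · 0.4779 / 0.0081
  = 689.28
Adjust for 72% response: 689.28 / 0.72 = 957.33.
Round up → n = 958 per group.

n = 958 per group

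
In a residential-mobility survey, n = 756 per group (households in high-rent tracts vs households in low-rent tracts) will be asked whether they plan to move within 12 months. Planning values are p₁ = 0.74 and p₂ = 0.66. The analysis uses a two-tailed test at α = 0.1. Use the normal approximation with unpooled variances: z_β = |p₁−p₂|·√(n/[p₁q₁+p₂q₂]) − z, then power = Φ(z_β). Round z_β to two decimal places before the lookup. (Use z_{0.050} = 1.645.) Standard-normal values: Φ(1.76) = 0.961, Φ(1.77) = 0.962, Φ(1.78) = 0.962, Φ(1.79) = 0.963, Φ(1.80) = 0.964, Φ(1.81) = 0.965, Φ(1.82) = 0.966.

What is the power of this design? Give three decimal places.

Power ≈ 0.961

z_β = |p₁−p₂|·√(n/[p₁q₁+p₂q₂]) − z_{α/2}
    = 0.08 · √(756/0.4168) − 1.645
    = 0.08 · 42.5890 − 1.645
    = 3.4071 − 1.645 = 1.7621 → 1.76
Power = Φ(1.76) = 0.961.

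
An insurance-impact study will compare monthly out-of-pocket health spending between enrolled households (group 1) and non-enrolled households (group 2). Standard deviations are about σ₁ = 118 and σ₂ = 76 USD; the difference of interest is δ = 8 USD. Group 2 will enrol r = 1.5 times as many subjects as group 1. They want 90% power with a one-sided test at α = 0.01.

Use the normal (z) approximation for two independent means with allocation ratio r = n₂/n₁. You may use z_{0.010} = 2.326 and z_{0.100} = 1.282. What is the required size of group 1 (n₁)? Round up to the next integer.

n₁ = (z_α + z_β)² · (σ₁² + σ₂²/r) / δ²
   = (2.326 + 1.282)² · (118² + 76²/1.5) / 8²
   = 13.0177 · (13924 + 3850.7) / 64
   = 13.0177 · 17774.7 / 64
   = 3615.38
Round up → n₁ = 3616; n₂ = r·n₁ = 1.5 × 3616 = 5424.

n₁ = 3616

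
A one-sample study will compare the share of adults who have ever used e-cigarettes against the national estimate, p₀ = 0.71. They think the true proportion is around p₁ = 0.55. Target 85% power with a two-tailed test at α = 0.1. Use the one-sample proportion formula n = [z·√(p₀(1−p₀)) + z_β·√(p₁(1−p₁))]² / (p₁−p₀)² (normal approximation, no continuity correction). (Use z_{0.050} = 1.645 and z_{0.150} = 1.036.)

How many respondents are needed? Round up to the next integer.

n = [z_{α/2}·√(p₀q₀) + z_β·√(p₁q₁)]² / (p₁ − p₀)²
  = [1.645·√(0.71·0.29) + 1.036·√(0.55·0.45)]² / (-0.16)²
  = [1.645·0.4538 + 1.036·0.4975]² / 0.0256
  = [1.2618]² / 0.0256
  = 62.20
Round up → n = 63.

n = 63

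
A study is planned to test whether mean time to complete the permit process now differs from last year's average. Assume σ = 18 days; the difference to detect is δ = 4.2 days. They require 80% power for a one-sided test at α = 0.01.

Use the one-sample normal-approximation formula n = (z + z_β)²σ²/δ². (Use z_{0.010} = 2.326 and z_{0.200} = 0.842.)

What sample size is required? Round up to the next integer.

n = (z_α + z_β)² · σ² / δ²
  = (2.326 + 0.842)² · 18² / 4.2²
  = 10.0362 · 324 / 17.64
  = 184.34
Round up → n = 185.

n = 185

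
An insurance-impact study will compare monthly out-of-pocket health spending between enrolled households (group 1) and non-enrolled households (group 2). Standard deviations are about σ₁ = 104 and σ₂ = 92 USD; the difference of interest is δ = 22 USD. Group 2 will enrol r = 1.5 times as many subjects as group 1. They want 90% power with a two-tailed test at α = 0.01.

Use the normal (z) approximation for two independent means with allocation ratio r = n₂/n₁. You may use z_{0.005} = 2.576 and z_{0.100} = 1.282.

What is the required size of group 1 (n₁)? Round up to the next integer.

n₁ = (z_{α/2} + z_β)² · (σ₁² + σ₂²/r) / δ²
   = (2.576 + 1.282)² · (104² + 92²/1.5) / 22²
   = 14.8842 · (10816 + 5642.7) / 484
   = 14.8842 · 16458.7 / 484
   = 506.14
Round up → n₁ = 507; n₂ = r·n₁ = 1.5 × 507 = 761.

n₁ = 507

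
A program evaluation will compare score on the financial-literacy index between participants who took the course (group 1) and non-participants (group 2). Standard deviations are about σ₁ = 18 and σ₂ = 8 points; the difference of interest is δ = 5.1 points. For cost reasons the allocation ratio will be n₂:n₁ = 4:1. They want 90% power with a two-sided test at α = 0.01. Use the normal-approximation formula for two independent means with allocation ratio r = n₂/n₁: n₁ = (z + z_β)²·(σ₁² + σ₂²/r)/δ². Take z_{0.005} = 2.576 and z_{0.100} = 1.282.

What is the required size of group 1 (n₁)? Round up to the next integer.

n₁ = 195

n₁ = (z_{α/2} + z_β)² · (σ₁² + σ₂²/r) / δ²
   = (2.576 + 1.282)² · (18² + 8²/4) / 5.1²
   = 14.8842 · (324 + 16) / 26.01
   = 14.8842 · 340 / 26.01
   = 194.56
Round up → n₁ = 195; n₂ = r·n₁ = 4 × 195 = 780.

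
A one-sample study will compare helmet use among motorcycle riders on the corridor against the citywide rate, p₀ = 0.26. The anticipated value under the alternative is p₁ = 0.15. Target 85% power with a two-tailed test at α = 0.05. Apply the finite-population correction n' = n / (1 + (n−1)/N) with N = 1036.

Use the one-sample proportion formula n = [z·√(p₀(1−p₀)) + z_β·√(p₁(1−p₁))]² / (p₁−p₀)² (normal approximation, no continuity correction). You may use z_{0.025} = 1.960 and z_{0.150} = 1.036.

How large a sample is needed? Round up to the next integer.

n = 112

n = [z_{α/2}·√(p₀q₀) + z_β·√(p₁q₁)]² / (p₁ − p₀)²
  = [1.960·√(0.26·0.74) + 1.036·√(0.15·0.85)]² / (-0.11)²
  = [1.960·0.4386 + 1.036·0.3571]² / 0.0121
  = [1.2296]² / 0.0121
  = 124.96
Finite-population correction (N = 1036): 124.96 / (1 + (124.96 − 1)/1036) = 111.61.
Round up → n = 112.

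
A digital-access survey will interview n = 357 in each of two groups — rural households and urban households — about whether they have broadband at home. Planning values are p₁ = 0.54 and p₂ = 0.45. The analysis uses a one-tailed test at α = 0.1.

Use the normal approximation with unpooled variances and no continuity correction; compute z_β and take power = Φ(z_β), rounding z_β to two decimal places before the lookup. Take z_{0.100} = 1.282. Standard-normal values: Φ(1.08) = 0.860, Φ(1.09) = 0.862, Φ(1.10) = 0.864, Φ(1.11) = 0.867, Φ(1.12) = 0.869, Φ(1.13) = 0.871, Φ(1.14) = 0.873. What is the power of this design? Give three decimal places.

Power ≈ 0.871

z_β = |p₁−p₂|·√(n/[p₁q₁+p₂q₂]) − z_α
    = 0.09 · √(357/0.4959) − 1.282
    = 0.09 · 26.8310 − 1.282
    = 2.4148 − 1.282 = 1.1328 → 1.13
Power = Φ(1.13) = 0.871.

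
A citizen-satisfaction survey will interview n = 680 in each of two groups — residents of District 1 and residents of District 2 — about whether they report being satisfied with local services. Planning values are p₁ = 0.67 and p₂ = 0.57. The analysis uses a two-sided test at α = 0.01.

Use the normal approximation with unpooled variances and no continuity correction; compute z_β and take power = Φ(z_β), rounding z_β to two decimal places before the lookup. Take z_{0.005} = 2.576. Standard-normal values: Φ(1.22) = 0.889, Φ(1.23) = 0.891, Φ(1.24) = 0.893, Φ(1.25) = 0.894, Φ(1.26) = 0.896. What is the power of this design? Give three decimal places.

z_β = |p₁−p₂|·√(n/[p₁q₁+p₂q₂]) − z_{α/2}
    = 0.10 · √(680/0.4662) − 2.576
    = 0.10 · 38.1916 − 2.576
    = 3.8192 − 2.576 = 1.2432 → 1.24
Power = Φ(1.24) = 0.893.

Power ≈ 0.893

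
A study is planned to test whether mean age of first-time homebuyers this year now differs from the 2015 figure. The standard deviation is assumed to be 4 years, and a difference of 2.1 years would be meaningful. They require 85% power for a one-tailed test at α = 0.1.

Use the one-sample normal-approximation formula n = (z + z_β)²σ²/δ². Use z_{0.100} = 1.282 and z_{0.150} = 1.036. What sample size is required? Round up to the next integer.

n = 20

n = (z_α + z_β)² · σ² / δ²
  = (1.282 + 1.036)² · 4² / 2.1²
  = 5.3731 · 16 / 4.41
  = 19.49
Round up → n = 20.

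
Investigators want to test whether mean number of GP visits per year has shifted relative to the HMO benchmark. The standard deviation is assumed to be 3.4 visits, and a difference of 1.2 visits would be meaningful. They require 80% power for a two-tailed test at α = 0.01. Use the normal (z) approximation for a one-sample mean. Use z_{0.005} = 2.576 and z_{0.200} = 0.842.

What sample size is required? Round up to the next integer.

n = (z_{α/2} + z_β)² · σ² / δ²
  = (2.576 + 0.842)² · 3.4² / 1.2²
  = 11.6827 · 11.56 / 1.44
  = 93.79
Round up → n = 94.

n = 94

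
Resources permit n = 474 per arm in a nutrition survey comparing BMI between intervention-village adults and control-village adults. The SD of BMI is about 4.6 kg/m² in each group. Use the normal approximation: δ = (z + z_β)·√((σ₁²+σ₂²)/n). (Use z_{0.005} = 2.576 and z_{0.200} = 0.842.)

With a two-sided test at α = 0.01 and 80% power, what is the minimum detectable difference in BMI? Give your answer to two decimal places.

δ = (z_{α/2} + z_β) · √((σ₁²+σ₂²)/n)
  = (2.576 + 0.842) · √(42.32/474)
  = 3.418 · √0.08928
  = 3.418 · 0.2988
  = 1.0213

Minimum detectable difference ≈ 1.02 kg/m²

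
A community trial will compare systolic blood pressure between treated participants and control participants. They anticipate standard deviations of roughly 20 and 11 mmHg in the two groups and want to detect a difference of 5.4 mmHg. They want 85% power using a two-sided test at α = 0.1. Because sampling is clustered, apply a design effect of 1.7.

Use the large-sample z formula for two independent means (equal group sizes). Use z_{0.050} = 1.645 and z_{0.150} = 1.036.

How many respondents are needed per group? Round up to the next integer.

n = 219 per group

n = (z_{α/2} + z_β)² · (σ₁² + σ₂²) / δ²
  = (1.645 + 1.036)² · (20² + 11² = 521) / 5.4²
  = 7.1878 · 521 / 29.16
  = 128.42
Design effect: 1.7 × 128.42 = 218.32.
Round up → n = 219 per group.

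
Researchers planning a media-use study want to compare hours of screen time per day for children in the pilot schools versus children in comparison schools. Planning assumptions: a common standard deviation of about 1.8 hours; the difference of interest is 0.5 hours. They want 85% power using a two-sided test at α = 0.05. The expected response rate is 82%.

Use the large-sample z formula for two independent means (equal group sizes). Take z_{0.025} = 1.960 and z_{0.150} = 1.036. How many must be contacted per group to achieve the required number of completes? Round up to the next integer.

n = (z_{α/2} + z_β)² · (σ₁² + σ₂²) / δ²
  = (1.960 + 1.036)² · (2·1.8² = 6.48) / 0.5²
  = 8.9760 · 6.48 / 0.25
  = 232.66
Adjust for 82% response: 232.66 / 0.82 = 283.73.
Round up → n = 284 per group.

n = 284 per group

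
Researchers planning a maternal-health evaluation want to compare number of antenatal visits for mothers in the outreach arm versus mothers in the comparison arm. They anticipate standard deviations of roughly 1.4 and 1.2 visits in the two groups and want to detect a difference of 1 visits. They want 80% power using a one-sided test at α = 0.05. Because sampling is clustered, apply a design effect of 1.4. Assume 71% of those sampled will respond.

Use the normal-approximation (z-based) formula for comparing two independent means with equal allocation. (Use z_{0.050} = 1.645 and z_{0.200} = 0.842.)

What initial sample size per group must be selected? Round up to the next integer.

n = (z_α + z_β)² · (σ₁² + σ₂²) / δ²
  = (1.645 + 0.842)² · (1.4² + 1.2² = 3.4) / 1²
  = 6.1852 · 3.4 / 1
  = 21.03
Design effect: 1.4 × 21.03 = 29.44.
Adjust for 71% response: 29.44 / 0.71 = 41.47.
Round up → n = 42 per group.

n = 42 per group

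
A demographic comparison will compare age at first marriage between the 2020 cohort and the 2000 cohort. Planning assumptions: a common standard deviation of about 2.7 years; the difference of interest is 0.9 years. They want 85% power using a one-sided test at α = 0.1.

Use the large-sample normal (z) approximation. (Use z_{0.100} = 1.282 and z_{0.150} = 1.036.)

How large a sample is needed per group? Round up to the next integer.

n = (z_α + z_β)² · (σ₁² + σ₂²) / δ²
  = (1.282 + 1.036)² · (2·2.7² = 14.58) / 0.9²
  = 5.3731 · 14.58 / 0.81
  = 96.72
Round up → n = 97 per group.

n = 97 per group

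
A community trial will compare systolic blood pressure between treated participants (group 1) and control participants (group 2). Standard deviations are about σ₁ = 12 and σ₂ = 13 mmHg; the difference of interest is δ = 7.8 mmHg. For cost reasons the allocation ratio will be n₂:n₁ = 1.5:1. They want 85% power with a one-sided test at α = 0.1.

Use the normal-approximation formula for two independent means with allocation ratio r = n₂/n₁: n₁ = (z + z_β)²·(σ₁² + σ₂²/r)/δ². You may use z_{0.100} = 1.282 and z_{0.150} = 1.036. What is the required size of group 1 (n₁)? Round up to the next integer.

n₁ = (z_α + z_β)² · (σ₁² + σ₂²/r) / δ²
   = (1.282 + 1.036)² · (12² + 13²/1.5) / 7.8²
   = 5.3731 · (144 + 112.6667) / 60.84
   = 5.3731 · 256.6667 / 60.84
   = 22.67
Round up → n₁ = 23; n₂ = r·n₁ = 1.5 × 23 = 35.

n₁ = 23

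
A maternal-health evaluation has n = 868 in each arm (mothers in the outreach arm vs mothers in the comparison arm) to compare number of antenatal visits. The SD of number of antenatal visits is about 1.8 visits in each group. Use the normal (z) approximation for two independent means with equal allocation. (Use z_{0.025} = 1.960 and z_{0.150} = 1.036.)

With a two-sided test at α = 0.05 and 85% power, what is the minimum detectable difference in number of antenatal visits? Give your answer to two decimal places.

Minimum detectable difference ≈ 0.26 visits

δ = (z_{α/2} + z_β) · √((σ₁²+σ₂²)/n)
  = (1.960 + 1.036) · √(6.48/868)
  = 2.996 · √0.00747
  = 2.996 · 0.0864
  = 0.2589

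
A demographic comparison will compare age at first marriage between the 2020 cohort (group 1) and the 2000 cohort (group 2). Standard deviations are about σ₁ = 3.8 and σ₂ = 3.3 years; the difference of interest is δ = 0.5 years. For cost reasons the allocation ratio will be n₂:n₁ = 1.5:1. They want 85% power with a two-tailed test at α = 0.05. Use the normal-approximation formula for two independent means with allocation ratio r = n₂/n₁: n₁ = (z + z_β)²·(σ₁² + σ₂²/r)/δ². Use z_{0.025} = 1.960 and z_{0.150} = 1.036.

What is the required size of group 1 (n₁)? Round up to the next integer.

n₁ = 780

n₁ = (z_{α/2} + z_β)² · (σ₁² + σ₂²/r) / δ²
   = (1.960 + 1.036)² · (3.8² + 3.3²/1.5) / 0.5²
   = 8.9760 · (14.44 + 7.26) / 0.25
   = 8.9760 · 21.7 / 0.25
   = 779.12
Round up → n₁ = 780; n₂ = r·n₁ = 1.5 × 780 = 1170.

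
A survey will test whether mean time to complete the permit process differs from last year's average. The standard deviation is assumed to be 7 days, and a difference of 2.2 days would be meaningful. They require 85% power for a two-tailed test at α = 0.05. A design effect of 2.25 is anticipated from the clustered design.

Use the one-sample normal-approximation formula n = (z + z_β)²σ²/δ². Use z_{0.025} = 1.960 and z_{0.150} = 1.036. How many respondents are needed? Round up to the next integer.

n = (z_{α/2} + z_β)² · σ² / δ²
  = (1.960 + 1.036)² · 7² / 2.2²
  = 8.9760 · 49 / 4.84
  = 90.87
Design effect: 2.25 × 90.87 = 204.46.
Round up → n = 205.

n = 205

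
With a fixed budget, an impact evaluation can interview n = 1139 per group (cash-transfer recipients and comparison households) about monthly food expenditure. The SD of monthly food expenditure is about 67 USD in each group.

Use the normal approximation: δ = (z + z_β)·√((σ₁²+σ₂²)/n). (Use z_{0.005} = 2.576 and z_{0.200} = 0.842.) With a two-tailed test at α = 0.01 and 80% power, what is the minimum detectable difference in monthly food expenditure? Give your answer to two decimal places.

Minimum detectable difference ≈ 9.60 USD

δ = (z_{α/2} + z_β) · √((σ₁²+σ₂²)/n)
  = (2.576 + 0.842) · √(8978/1139)
  = 3.418 · √7.8824
  = 3.418 · 2.8076
  = 9.5962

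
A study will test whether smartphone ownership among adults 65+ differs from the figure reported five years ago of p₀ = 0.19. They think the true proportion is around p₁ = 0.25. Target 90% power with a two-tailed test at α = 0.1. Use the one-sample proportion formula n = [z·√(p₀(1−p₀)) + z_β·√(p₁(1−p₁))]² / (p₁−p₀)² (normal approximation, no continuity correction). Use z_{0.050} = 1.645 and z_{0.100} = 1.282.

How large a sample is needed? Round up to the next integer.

n = [z_{α/2}·√(p₀q₀) + z_β·√(p₁q₁)]² / (p₁ − p₀)²
  = [1.645·√(0.19·0.81) + 1.282·√(0.25·0.75)]² / (0.06)²
  = [1.645·0.3923 + 1.282·0.4330]² / 0.0036
  = [1.2005]² / 0.0036
  = 400.30
Round up → n = 401.

n = 401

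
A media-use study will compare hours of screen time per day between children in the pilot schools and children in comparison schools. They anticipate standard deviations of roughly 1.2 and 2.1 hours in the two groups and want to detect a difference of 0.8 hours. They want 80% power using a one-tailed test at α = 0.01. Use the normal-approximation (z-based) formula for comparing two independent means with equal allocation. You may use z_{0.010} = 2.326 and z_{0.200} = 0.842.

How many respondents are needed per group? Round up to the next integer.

n = 92 per group

n = (z_α + z_β)² · (σ₁² + σ₂²) / δ²
  = (2.326 + 0.842)² · (1.2² + 2.1² = 5.85) / 0.8²
  = 10.0362 · 5.85 / 0.64
  = 91.74
Round up → n = 92 per group.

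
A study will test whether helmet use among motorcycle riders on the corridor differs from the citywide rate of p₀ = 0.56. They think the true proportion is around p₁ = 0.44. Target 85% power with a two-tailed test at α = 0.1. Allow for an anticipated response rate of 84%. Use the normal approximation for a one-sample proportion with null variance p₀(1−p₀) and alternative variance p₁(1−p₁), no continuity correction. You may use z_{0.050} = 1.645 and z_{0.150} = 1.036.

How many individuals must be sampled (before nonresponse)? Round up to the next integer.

n = [z_{α/2}·√(p₀q₀) + z_β·√(p₁q₁)]² / (p₁ − p₀)²
  = [1.645·√(0.56·0.44) + 1.036·√(0.44·0.56)]² / (-0.12)²
  = [1.645·0.4964 + 1.036·0.4964]² / 0.0144
  = [1.3308]² / 0.0144
  = 122.99
Adjust for 84% response: 122.99 / 0.84 = 146.42.
Round up → n = 147.

n = 147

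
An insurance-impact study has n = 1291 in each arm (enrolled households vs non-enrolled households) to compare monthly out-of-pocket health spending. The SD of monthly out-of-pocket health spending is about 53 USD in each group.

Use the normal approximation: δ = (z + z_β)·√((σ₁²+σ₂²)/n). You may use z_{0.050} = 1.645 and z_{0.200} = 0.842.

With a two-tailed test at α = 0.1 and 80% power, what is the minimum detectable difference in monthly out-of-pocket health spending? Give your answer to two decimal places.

Minimum detectable difference ≈ 5.19 USD

δ = (z_{α/2} + z_β) · √((σ₁²+σ₂²)/n)
  = (1.645 + 0.842) · √(5618/1291)
  = 2.487 · √4.3517
  = 2.487 · 2.0861
  = 5.1880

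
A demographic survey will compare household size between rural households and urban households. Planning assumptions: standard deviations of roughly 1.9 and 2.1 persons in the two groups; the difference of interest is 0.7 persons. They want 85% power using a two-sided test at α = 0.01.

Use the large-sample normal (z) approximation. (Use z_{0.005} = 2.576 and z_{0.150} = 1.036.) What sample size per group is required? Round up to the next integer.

n = 214 per group

n = (z_{α/2} + z_β)² · (σ₁² + σ₂²) / δ²
  = (2.576 + 1.036)² · (1.9² + 2.1² = 8.02) / 0.7²
  = 13.0465 · 8.02 / 0.49
  = 213.54
Round up → n = 214 per group.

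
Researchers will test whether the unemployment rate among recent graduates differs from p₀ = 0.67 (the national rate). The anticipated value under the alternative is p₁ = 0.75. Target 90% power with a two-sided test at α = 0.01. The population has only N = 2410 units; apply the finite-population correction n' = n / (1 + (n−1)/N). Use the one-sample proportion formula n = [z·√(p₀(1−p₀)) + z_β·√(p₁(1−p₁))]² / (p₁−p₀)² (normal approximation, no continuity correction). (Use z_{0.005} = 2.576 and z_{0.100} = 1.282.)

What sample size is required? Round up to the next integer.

n = [z_{α/2}·√(p₀q₀) + z_β·√(p₁q₁)]² / (p₁ − p₀)²
  = [2.576·√(0.67·0.33) + 1.282·√(0.75·0.25)]² / (0.08)²
  = [2.576·0.4702 + 1.282·0.4330]² / 0.0064
  = [1.7664]² / 0.0064
  = 487.52
Finite-population correction (N = 2410): 487.52 / (1 + (487.52 − 1)/2410) = 405.63.
Round up → n = 406.

n = 406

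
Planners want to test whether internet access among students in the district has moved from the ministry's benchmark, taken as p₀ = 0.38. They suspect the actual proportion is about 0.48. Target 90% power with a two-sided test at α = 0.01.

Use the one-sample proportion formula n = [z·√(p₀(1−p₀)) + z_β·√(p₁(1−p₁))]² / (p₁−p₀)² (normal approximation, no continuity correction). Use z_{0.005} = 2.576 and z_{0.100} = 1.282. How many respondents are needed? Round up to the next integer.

n = 358

n = [z_{α/2}·√(p₀q₀) + z_β·√(p₁q₁)]² / (p₁ − p₀)²
  = [2.576·√(0.38·0.62) + 1.282·√(0.48·0.52)]² / (0.10)²
  = [2.576·0.4854 + 1.282·0.4996]² / 0.0100
  = [1.8908]² / 0.0100
  = 357.53
Round up → n = 358.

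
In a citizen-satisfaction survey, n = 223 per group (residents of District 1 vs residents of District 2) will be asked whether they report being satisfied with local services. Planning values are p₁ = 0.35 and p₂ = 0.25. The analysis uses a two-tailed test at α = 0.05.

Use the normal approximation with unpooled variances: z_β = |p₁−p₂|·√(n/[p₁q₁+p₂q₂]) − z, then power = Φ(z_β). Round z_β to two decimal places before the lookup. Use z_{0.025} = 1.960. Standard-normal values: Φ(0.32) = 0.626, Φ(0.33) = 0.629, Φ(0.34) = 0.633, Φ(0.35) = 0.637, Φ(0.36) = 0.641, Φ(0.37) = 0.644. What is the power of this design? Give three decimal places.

z_β = |p₁−p₂|·√(n/[p₁q₁+p₂q₂]) − z_{α/2}
    = 0.10 · √(223/0.4150) − 1.960
    = 0.10 · 23.1808 − 1.960
    = 2.3181 − 1.960 = 0.3581 → 0.36
Power = Φ(0.36) = 0.641.

Power ≈ 0.641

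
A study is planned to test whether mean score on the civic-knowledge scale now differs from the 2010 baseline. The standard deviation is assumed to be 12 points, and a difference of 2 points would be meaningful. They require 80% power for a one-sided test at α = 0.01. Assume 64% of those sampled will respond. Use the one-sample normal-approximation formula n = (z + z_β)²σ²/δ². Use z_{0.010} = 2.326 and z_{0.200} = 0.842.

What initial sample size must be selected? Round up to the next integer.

n = (z_α + z_β)² · σ² / δ²
  = (2.326 + 0.842)² · 12² / 2²
  = 10.0362 · 144 / 4
  = 361.30
Adjust for 64% response: 361.30 / 0.64 = 564.54.
Round up → n = 565.

n = 565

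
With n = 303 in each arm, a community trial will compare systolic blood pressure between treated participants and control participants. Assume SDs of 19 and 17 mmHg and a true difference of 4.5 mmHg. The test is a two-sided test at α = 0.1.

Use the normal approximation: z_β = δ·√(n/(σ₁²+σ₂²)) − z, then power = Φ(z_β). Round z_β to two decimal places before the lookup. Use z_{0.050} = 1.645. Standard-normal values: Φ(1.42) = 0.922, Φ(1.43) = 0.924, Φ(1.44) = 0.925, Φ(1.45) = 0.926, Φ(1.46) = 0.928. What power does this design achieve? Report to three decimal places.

z_β = δ·√(n/(σ₁²+σ₂²)) − z_{α/2}
    = 4.5 · √(303/650) − 1.645
    = 4.5 · 0.68275 − 1.645
    = 3.0724 − 1.645 = 1.4274 → 1.43
Power = Φ(1.43) = 0.924.

Power ≈ 0.924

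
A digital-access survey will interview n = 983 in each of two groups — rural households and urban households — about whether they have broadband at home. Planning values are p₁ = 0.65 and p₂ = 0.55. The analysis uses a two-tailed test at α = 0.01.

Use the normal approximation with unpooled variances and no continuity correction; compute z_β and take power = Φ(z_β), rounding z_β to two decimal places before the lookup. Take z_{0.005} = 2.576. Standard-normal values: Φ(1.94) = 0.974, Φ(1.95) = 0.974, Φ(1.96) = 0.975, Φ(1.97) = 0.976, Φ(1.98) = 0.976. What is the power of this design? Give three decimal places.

z_β = |p₁−p₂|·√(n/[p₁q₁+p₂q₂]) − z_{α/2}
    = 0.10 · √(983/0.4750) − 2.576
    = 0.10 · 45.4915 − 2.576
    = 4.5491 − 2.576 = 1.9731 → 1.97
Power = Φ(1.97) = 0.976.

Power ≈ 0.976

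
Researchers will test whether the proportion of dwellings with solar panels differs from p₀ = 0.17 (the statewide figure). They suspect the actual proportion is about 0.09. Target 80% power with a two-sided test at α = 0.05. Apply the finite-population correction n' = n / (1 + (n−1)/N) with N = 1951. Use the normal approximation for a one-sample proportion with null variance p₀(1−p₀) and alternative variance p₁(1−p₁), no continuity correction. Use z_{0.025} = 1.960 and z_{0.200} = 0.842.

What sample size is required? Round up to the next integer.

n = [z_{α/2}·√(p₀q₀) + z_β·√(p₁q₁)]² / (p₁ − p₀)²
  = [1.960·√(0.17·0.83) + 0.842·√(0.09·0.91)]² / (-0.08)²
  = [1.960·0.3756 + 0.842·0.2862]² / 0.0064
  = [0.9772]² / 0.0064
  = 149.21
Finite-population correction (N = 1951): 149.21 / (1 + (149.21 − 1)/1951) = 138.67.
Round up → n = 139.

n = 139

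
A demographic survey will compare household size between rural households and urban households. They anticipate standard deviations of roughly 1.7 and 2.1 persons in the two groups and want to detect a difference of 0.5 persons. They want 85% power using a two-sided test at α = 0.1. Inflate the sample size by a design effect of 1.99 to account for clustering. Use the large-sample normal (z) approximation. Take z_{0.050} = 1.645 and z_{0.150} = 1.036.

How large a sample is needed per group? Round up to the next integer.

n = (z_{α/2} + z_β)² · (σ₁² + σ₂²) / δ²
  = (1.645 + 1.036)² · (1.7² + 2.1² = 7.3) / 0.5²
  = 7.1878 · 7.3 / 0.25
  = 209.88
Design effect: 1.99 × 209.88 = 417.67.
Round up → n = 418 per group.

n = 418 per group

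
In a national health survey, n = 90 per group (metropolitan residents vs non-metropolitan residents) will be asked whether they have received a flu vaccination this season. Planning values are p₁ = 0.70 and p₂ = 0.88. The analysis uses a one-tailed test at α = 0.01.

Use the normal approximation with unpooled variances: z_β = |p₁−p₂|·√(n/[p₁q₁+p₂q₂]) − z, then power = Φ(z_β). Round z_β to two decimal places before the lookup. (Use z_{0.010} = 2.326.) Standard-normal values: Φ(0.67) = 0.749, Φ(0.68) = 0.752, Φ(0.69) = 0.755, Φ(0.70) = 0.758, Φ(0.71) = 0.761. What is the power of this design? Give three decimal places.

z_β = |p₁−p₂|·√(n/[p₁q₁+p₂q₂]) − z_α
    = 0.18 · √(90/0.3156) − 2.326
    = 0.18 · 16.8870 − 2.326
    = 3.0397 − 2.326 = 0.7137 → 0.71
Power = Φ(0.71) = 0.761.

Power ≈ 0.761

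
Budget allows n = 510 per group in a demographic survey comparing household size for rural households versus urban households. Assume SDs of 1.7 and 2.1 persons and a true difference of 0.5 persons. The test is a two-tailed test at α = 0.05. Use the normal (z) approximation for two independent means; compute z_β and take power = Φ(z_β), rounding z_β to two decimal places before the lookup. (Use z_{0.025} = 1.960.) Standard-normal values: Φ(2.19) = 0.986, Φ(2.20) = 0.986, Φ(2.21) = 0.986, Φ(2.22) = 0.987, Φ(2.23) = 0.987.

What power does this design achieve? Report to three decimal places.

z_β = δ·√(n/(σ₁²+σ₂²)) − z_{α/2}
    = 0.5 · √(510/7.3) − 1.960
    = 0.5 · 8.35841 − 1.960
    = 4.1792 − 1.960 = 2.2192 → 2.22
Power = Φ(2.22) = 0.987.

Power ≈ 0.987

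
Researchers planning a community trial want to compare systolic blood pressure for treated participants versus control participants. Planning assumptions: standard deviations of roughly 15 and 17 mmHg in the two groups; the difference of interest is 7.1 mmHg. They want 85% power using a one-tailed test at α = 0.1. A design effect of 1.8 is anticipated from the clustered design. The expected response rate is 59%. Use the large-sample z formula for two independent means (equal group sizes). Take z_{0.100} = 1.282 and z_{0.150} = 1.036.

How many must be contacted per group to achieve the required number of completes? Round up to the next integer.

n = (z_α + z_β)² · (σ₁² + σ₂²) / δ²
  = (1.282 + 1.036)² · (15² + 17² = 514) / 7.1²
  = 5.3731 · 514 / 50.41
  = 54.79
Design effect: 1.8 × 54.79 = 98.62.
Adjust for 59% response: 98.62 / 0.59 = 167.15.
Round up → n = 168 per group.

n = 168 per group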